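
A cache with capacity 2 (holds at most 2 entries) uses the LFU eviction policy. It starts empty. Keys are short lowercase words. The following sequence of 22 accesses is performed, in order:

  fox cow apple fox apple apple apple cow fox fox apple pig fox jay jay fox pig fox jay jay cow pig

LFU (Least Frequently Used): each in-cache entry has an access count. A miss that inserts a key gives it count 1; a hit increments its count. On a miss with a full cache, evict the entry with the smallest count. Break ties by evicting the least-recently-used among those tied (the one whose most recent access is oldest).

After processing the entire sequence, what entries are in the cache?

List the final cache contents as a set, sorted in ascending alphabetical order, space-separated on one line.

LFU simulation (capacity=2):
  1. access fox: MISS. Cache: [fox(c=1)]
  2. access cow: MISS. Cache: [fox(c=1) cow(c=1)]
  3. access apple: MISS, evict fox(c=1). Cache: [cow(c=1) apple(c=1)]
  4. access fox: MISS, evict cow(c=1). Cache: [apple(c=1) fox(c=1)]
  5. access apple: HIT, count now 2. Cache: [fox(c=1) apple(c=2)]
  6. access apple: HIT, count now 3. Cache: [fox(c=1) apple(c=3)]
  7. access apple: HIT, count now 4. Cache: [fox(c=1) apple(c=4)]
  8. access cow: MISS, evict fox(c=1). Cache: [cow(c=1) apple(c=4)]
  9. access fox: MISS, evict cow(c=1). Cache: [fox(c=1) apple(c=4)]
  10. access fox: HIT, count now 2. Cache: [fox(c=2) apple(c=4)]
  11. access apple: HIT, count now 5. Cache: [fox(c=2) apple(c=5)]
  12. access pig: MISS, evict fox(c=2). Cache: [pig(c=1) apple(c=5)]
  13. access fox: MISS, evict pig(c=1). Cache: [fox(c=1) apple(c=5)]
  14. access jay: MISS, evict fox(c=1). Cache: [jay(c=1) apple(c=5)]
  15. access jay: HIT, count now 2. Cache: [jay(c=2) apple(c=5)]
  16. access fox: MISS, evict jay(c=2). Cache: [fox(c=1) apple(c=5)]
  17. access pig: MISS, evict fox(c=1). Cache: [pig(c=1) apple(c=5)]
  18. access fox: MISS, evict pig(c=1). Cache: [fox(c=1) apple(c=5)]
  19. access jay: MISS, evict fox(c=1). Cache: [jay(c=1) apple(c=5)]
  20. access jay: HIT, count now 2. Cache: [jay(c=2) apple(c=5)]
  21. access cow: MISS, evict jay(c=2). Cache: [cow(c=1) apple(c=5)]
  22. access pig: MISS, evict cow(c=1). Cache: [pig(c=1) apple(c=5)]
Total: 7 hits, 15 misses, 13 evictions

Answer: apple pig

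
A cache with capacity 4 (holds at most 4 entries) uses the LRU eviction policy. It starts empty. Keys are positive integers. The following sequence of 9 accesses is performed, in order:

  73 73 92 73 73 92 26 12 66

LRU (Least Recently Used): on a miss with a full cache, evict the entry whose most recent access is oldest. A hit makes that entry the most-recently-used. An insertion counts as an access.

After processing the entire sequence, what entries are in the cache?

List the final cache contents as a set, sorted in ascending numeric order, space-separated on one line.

LRU simulation (capacity=4):
  1. access 73: MISS. Cache (LRU->MRU): [73]
  2. access 73: HIT. Cache (LRU->MRU): [73]
  3. access 92: MISS. Cache (LRU->MRU): [73 92]
  4. access 73: HIT. Cache (LRU->MRU): [92 73]
  5. access 73: HIT. Cache (LRU->MRU): [92 73]
  6. access 92: HIT. Cache (LRU->MRU): [73 92]
  7. access 26: MISS. Cache (LRU->MRU): [73 92 26]
  8. access 12: MISS. Cache (LRU->MRU): [73 92 26 12]
  9. access 66: MISS, evict 73. Cache (LRU->MRU): [92 26 12 66]
Total: 4 hits, 5 misses, 1 evictions

Answer: 12 26 66 92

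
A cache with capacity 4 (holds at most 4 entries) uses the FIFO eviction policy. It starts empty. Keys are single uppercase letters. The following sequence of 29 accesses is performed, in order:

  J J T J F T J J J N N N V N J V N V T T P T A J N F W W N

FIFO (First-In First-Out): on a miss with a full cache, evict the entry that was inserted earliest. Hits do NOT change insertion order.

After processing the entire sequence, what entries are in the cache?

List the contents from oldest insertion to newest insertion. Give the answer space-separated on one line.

Answer: A N F W

Derivation:
FIFO simulation (capacity=4):
  1. access J: MISS. Cache (old->new): [J]
  2. access J: HIT. Cache (old->new): [J]
  3. access T: MISS. Cache (old->new): [J T]
  4. access J: HIT. Cache (old->new): [J T]
  5. access F: MISS. Cache (old->new): [J T F]
  6. access T: HIT. Cache (old->new): [J T F]
  7. access J: HIT. Cache (old->new): [J T F]
  8. access J: HIT. Cache (old->new): [J T F]
  9. access J: HIT. Cache (old->new): [J T F]
  10. access N: MISS. Cache (old->new): [J T F N]
  11. access N: HIT. Cache (old->new): [J T F N]
  12. access N: HIT. Cache (old->new): [J T F N]
  13. access V: MISS, evict J. Cache (old->new): [T F N V]
  14. access N: HIT. Cache (old->new): [T F N V]
  15. access J: MISS, evict T. Cache (old->new): [F N V J]
  16. access V: HIT. Cache (old->new): [F N V J]
  17. access N: HIT. Cache (old->new): [F N V J]
  18. access V: HIT. Cache (old->new): [F N V J]
  19. access T: MISS, evict F. Cache (old->new): [N V J T]
  20. access T: HIT. Cache (old->new): [N V J T]
  21. access P: MISS, evict N. Cache (old->new): [V J T P]
  22. access T: HIT. Cache (old->new): [V J T P]
  23. access A: MISS, evict V. Cache (old->new): [J T P A]
  24. access J: HIT. Cache (old->new): [J T P A]
  25. access N: MISS, evict J. Cache (old->new): [T P A N]
  26. access F: MISS, evict T. Cache (old->new): [P A N F]
  27. access W: MISS, evict P. Cache (old->new): [A N F W]
  28. access W: HIT. Cache (old->new): [A N F W]
  29. access N: HIT. Cache (old->new): [A N F W]
Total: 17 hits, 12 misses, 8 evictions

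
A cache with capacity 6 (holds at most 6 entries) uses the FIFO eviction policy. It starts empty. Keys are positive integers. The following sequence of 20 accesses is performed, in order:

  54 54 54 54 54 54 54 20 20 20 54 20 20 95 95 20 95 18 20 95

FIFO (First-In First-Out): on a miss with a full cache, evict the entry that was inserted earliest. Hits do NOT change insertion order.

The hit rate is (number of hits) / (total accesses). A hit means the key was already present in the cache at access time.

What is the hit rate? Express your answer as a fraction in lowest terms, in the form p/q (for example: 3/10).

FIFO simulation (capacity=6):
  1. access 54: MISS. Cache (old->new): [54]
  2. access 54: HIT. Cache (old->new): [54]
  3. access 54: HIT. Cache (old->new): [54]
  4. access 54: HIT. Cache (old->new): [54]
  5. access 54: HIT. Cache (old->new): [54]
  6. access 54: HIT. Cache (old->new): [54]
  7. access 54: HIT. Cache (old->new): [54]
  8. access 20: MISS. Cache (old->new): [54 20]
  9. access 20: HIT. Cache (old->new): [54 20]
  10. access 20: HIT. Cache (old->new): [54 20]
  11. access 54: HIT. Cache (old->new): [54 20]
  12. access 20: HIT. Cache (old->new): [54 20]
  13. access 20: HIT. Cache (old->new): [54 20]
  14. access 95: MISS. Cache (old->new): [54 20 95]
  15. access 95: HIT. Cache (old->new): [54 20 95]
  16. access 20: HIT. Cache (old->new): [54 20 95]
  17. access 95: HIT. Cache (old->new): [54 20 95]
  18. access 18: MISS. Cache (old->new): [54 20 95 18]
  19. access 20: HIT. Cache (old->new): [54 20 95 18]
  20. access 95: HIT. Cache (old->new): [54 20 95 18]
Total: 16 hits, 4 misses, 0 evictions

Hit rate = 16/20 = 4/5

Answer: 4/5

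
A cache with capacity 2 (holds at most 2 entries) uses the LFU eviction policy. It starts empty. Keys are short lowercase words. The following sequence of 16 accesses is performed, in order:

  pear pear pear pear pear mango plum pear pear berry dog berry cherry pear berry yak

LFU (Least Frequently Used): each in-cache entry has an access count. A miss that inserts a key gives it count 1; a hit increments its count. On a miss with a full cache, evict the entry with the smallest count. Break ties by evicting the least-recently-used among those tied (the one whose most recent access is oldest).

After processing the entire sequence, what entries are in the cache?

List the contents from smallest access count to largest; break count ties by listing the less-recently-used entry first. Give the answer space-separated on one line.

Answer: yak pear

Derivation:
LFU simulation (capacity=2):
  1. access pear: MISS. Cache: [pear(c=1)]
  2. access pear: HIT, count now 2. Cache: [pear(c=2)]
  3. access pear: HIT, count now 3. Cache: [pear(c=3)]
  4. access pear: HIT, count now 4. Cache: [pear(c=4)]
  5. access pear: HIT, count now 5. Cache: [pear(c=5)]
  6. access mango: MISS. Cache: [mango(c=1) pear(c=5)]
  7. access plum: MISS, evict mango(c=1). Cache: [plum(c=1) pear(c=5)]
  8. access pear: HIT, count now 6. Cache: [plum(c=1) pear(c=6)]
  9. access pear: HIT, count now 7. Cache: [plum(c=1) pear(c=7)]
  10. access berry: MISS, evict plum(c=1). Cache: [berry(c=1) pear(c=7)]
  11. access dog: MISS, evict berry(c=1). Cache: [dog(c=1) pear(c=7)]
  12. access berry: MISS, evict dog(c=1). Cache: [berry(c=1) pear(c=7)]
  13. access cherry: MISS, evict berry(c=1). Cache: [cherry(c=1) pear(c=7)]
  14. access pear: HIT, count now 8. Cache: [cherry(c=1) pear(c=8)]
  15. access berry: MISS, evict cherry(c=1). Cache: [berry(c=1) pear(c=8)]
  16. access yak: MISS, evict berry(c=1). Cache: [yak(c=1) pear(c=8)]
Total: 7 hits, 9 misses, 7 evictions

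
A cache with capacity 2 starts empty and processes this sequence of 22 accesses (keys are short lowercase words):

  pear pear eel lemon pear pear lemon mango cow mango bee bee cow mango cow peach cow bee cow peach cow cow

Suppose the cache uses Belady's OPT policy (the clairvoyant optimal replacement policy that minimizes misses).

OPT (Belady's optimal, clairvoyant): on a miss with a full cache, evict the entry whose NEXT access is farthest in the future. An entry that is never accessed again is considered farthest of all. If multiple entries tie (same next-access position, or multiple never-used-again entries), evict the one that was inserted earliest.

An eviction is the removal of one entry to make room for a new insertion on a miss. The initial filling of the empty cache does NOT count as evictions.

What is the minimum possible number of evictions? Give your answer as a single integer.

OPT (Belady) simulation (capacity=2):
  1. access pear: MISS. Cache: [pear]
  2. access pear: HIT. Next use of pear: step 5. Cache: [pear]
  3. access eel: MISS. Cache: [pear eel]
  4. access lemon: MISS, evict eel (next use: never). Cache: [pear lemon]
  5. access pear: HIT. Next use of pear: step 6. Cache: [pear lemon]
  6. access pear: HIT. Next use of pear: never. Cache: [pear lemon]
  7. access lemon: HIT. Next use of lemon: never. Cache: [pear lemon]
  8. access mango: MISS, evict pear (next use: never). Cache: [lemon mango]
  9. access cow: MISS, evict lemon (next use: never). Cache: [mango cow]
  10. access mango: HIT. Next use of mango: step 14. Cache: [mango cow]
  11. access bee: MISS, evict mango (next use: step 14). Cache: [cow bee]
  12. access bee: HIT. Next use of bee: step 18. Cache: [cow bee]
  13. access cow: HIT. Next use of cow: step 15. Cache: [cow bee]
  14. access mango: MISS, evict bee (next use: step 18). Cache: [cow mango]
  15. access cow: HIT. Next use of cow: step 17. Cache: [cow mango]
  16. access peach: MISS, evict mango (next use: never). Cache: [cow peach]
  17. access cow: HIT. Next use of cow: step 19. Cache: [cow peach]
  18. access bee: MISS, evict peach (next use: step 20). Cache: [cow bee]
  19. access cow: HIT. Next use of cow: step 21. Cache: [cow bee]
  20. access peach: MISS, evict bee (next use: never). Cache: [cow peach]
  21. access cow: HIT. Next use of cow: step 22. Cache: [cow peach]
  22. access cow: HIT. Next use of cow: never. Cache: [cow peach]
Total: 12 hits, 10 misses, 8 evictions

Answer: 8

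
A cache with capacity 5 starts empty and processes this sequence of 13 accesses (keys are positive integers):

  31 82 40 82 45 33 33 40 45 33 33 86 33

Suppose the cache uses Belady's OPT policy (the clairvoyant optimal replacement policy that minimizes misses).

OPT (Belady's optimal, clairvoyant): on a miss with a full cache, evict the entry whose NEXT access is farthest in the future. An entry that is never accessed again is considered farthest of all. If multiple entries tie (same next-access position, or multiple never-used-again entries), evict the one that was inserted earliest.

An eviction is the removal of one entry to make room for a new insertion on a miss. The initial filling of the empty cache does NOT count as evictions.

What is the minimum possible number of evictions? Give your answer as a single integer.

Answer: 1

Derivation:
OPT (Belady) simulation (capacity=5):
  1. access 31: MISS. Cache: [31]
  2. access 82: MISS. Cache: [31 82]
  3. access 40: MISS. Cache: [31 82 40]
  4. access 82: HIT. Next use of 82: never. Cache: [31 82 40]
  5. access 45: MISS. Cache: [31 82 40 45]
  6. access 33: MISS. Cache: [31 82 40 45 33]
  7. access 33: HIT. Next use of 33: step 10. Cache: [31 82 40 45 33]
  8. access 40: HIT. Next use of 40: never. Cache: [31 82 40 45 33]
  9. access 45: HIT. Next use of 45: never. Cache: [31 82 40 45 33]
  10. access 33: HIT. Next use of 33: step 11. Cache: [31 82 40 45 33]
  11. access 33: HIT. Next use of 33: step 13. Cache: [31 82 40 45 33]
  12. access 86: MISS, evict 31 (next use: never). Cache: [82 40 45 33 86]
  13. access 33: HIT. Next use of 33: never. Cache: [82 40 45 33 86]
Total: 7 hits, 6 misses, 1 evictions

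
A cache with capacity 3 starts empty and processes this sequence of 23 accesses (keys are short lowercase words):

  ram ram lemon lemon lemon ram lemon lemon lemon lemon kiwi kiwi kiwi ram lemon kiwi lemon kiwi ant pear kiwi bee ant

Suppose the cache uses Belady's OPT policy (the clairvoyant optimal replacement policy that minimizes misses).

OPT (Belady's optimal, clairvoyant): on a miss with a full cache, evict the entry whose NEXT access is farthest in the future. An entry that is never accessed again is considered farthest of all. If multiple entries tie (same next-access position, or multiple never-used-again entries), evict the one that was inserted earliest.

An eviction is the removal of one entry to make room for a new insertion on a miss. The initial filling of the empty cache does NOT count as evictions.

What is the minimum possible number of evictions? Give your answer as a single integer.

Answer: 3

Derivation:
OPT (Belady) simulation (capacity=3):
  1. access ram: MISS. Cache: [ram]
  2. access ram: HIT. Next use of ram: step 6. Cache: [ram]
  3. access lemon: MISS. Cache: [ram lemon]
  4. access lemon: HIT. Next use of lemon: step 5. Cache: [ram lemon]
  5. access lemon: HIT. Next use of lemon: step 7. Cache: [ram lemon]
  6. access ram: HIT. Next use of ram: step 14. Cache: [ram lemon]
  7. access lemon: HIT. Next use of lemon: step 8. Cache: [ram lemon]
  8. access lemon: HIT. Next use of lemon: step 9. Cache: [ram lemon]
  9. access lemon: HIT. Next use of lemon: step 10. Cache: [ram lemon]
  10. access lemon: HIT. Next use of lemon: step 15. Cache: [ram lemon]
  11. access kiwi: MISS. Cache: [ram lemon kiwi]
  12. access kiwi: HIT. Next use of kiwi: step 13. Cache: [ram lemon kiwi]
  13. access kiwi: HIT. Next use of kiwi: step 16. Cache: [ram lemon kiwi]
  14. access ram: HIT. Next use of ram: never. Cache: [ram lemon kiwi]
  15. access lemon: HIT. Next use of lemon: step 17. Cache: [ram lemon kiwi]
  16. access kiwi: HIT. Next use of kiwi: step 18. Cache: [ram lemon kiwi]
  17. access lemon: HIT. Next use of lemon: never. Cache: [ram lemon kiwi]
  18. access kiwi: HIT. Next use of kiwi: step 21. Cache: [ram lemon kiwi]
  19. access ant: MISS, evict ram (next use: never). Cache: [lemon kiwi ant]
  20. access pear: MISS, evict lemon (next use: never). Cache: [kiwi ant pear]
  21. access kiwi: HIT. Next use of kiwi: never. Cache: [kiwi ant pear]
  22. access bee: MISS, evict kiwi (next use: never). Cache: [ant pear bee]
  23. access ant: HIT. Next use of ant: never. Cache: [ant pear bee]
Total: 17 hits, 6 misses, 3 evictions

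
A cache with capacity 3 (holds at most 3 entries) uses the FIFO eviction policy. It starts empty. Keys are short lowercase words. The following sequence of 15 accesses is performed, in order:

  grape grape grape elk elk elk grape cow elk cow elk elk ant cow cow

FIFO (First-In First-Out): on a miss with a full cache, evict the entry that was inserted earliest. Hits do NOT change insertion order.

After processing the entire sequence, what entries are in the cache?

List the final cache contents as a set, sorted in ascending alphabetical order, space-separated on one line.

FIFO simulation (capacity=3):
  1. access grape: MISS. Cache (old->new): [grape]
  2. access grape: HIT. Cache (old->new): [grape]
  3. access grape: HIT. Cache (old->new): [grape]
  4. access elk: MISS. Cache (old->new): [grape elk]
  5. access elk: HIT. Cache (old->new): [grape elk]
  6. access elk: HIT. Cache (old->new): [grape elk]
  7. access grape: HIT. Cache (old->new): [grape elk]
  8. access cow: MISS. Cache (old->new): [grape elk cow]
  9. access elk: HIT. Cache (old->new): [grape elk cow]
  10. access cow: HIT. Cache (old->new): [grape elk cow]
  11. access elk: HIT. Cache (old->new): [grape elk cow]
  12. access elk: HIT. Cache (old->new): [grape elk cow]
  13. access ant: MISS, evict grape. Cache (old->new): [elk cow ant]
  14. access cow: HIT. Cache (old->new): [elk cow ant]
  15. access cow: HIT. Cache (old->new): [elk cow ant]
Total: 11 hits, 4 misses, 1 evictions

Answer: ant cow elk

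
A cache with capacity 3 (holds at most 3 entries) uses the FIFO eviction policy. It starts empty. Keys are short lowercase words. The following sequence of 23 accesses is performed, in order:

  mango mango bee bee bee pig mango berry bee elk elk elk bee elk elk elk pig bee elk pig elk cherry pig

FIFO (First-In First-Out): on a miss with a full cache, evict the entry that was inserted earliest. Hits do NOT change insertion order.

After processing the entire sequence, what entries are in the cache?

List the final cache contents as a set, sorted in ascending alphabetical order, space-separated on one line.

FIFO simulation (capacity=3):
  1. access mango: MISS. Cache (old->new): [mango]
  2. access mango: HIT. Cache (old->new): [mango]
  3. access bee: MISS. Cache (old->new): [mango bee]
  4. access bee: HIT. Cache (old->new): [mango bee]
  5. access bee: HIT. Cache (old->new): [mango bee]
  6. access pig: MISS. Cache (old->new): [mango bee pig]
  7. access mango: HIT. Cache (old->new): [mango bee pig]
  8. access berry: MISS, evict mango. Cache (old->new): [bee pig berry]
  9. access bee: HIT. Cache (old->new): [bee pig berry]
  10. access elk: MISS, evict bee. Cache (old->new): [pig berry elk]
  11. access elk: HIT. Cache (old->new): [pig berry elk]
  12. access elk: HIT. Cache (old->new): [pig berry elk]
  13. access bee: MISS, evict pig. Cache (old->new): [berry elk bee]
  14. access elk: HIT. Cache (old->new): [berry elk bee]
  15. access elk: HIT. Cache (old->new): [berry elk bee]
  16. access elk: HIT. Cache (old->new): [berry elk bee]
  17. access pig: MISS, evict berry. Cache (old->new): [elk bee pig]
  18. access bee: HIT. Cache (old->new): [elk bee pig]
  19. access elk: HIT. Cache (old->new): [elk bee pig]
  20. access pig: HIT. Cache (old->new): [elk bee pig]
  21. access elk: HIT. Cache (old->new): [elk bee pig]
  22. access cherry: MISS, evict elk. Cache (old->new): [bee pig cherry]
  23. access pig: HIT. Cache (old->new): [bee pig cherry]
Total: 15 hits, 8 misses, 5 evictions

Answer: bee cherry pig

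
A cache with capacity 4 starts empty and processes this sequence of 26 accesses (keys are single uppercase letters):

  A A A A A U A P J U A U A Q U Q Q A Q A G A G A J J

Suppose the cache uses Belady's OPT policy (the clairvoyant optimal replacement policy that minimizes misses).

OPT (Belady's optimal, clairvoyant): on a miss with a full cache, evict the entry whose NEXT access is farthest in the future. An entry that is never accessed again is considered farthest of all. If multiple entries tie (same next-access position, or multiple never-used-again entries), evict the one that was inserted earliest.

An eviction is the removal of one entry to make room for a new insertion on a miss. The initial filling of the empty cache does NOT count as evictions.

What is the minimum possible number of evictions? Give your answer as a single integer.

OPT (Belady) simulation (capacity=4):
  1. access A: MISS. Cache: [A]
  2. access A: HIT. Next use of A: step 3. Cache: [A]
  3. access A: HIT. Next use of A: step 4. Cache: [A]
  4. access A: HIT. Next use of A: step 5. Cache: [A]
  5. access A: HIT. Next use of A: step 7. Cache: [A]
  6. access U: MISS. Cache: [A U]
  7. access A: HIT. Next use of A: step 11. Cache: [A U]
  8. access P: MISS. Cache: [A U P]
  9. access J: MISS. Cache: [A U P J]
  10. access U: HIT. Next use of U: step 12. Cache: [A U P J]
  11. access A: HIT. Next use of A: step 13. Cache: [A U P J]
  12. access U: HIT. Next use of U: step 15. Cache: [A U P J]
  13. access A: HIT. Next use of A: step 18. Cache: [A U P J]
  14. access Q: MISS, evict P (next use: never). Cache: [A U J Q]
  15. access U: HIT. Next use of U: never. Cache: [A U J Q]
  16. access Q: HIT. Next use of Q: step 17. Cache: [A U J Q]
  17. access Q: HIT. Next use of Q: step 19. Cache: [A U J Q]
  18. access A: HIT. Next use of A: step 20. Cache: [A U J Q]
  19. access Q: HIT. Next use of Q: never. Cache: [A U J Q]
  20. access A: HIT. Next use of A: step 22. Cache: [A U J Q]
  21. access G: MISS, evict U (next use: never). Cache: [A J Q G]
  22. access A: HIT. Next use of A: step 24. Cache: [A J Q G]
  23. access G: HIT. Next use of G: never. Cache: [A J Q G]
  24. access A: HIT. Next use of A: never. Cache: [A J Q G]
  25. access J: HIT. Next use of J: step 26. Cache: [A J Q G]
  26. access J: HIT. Next use of J: never. Cache: [A J Q G]
Total: 20 hits, 6 misses, 2 evictions

Answer: 2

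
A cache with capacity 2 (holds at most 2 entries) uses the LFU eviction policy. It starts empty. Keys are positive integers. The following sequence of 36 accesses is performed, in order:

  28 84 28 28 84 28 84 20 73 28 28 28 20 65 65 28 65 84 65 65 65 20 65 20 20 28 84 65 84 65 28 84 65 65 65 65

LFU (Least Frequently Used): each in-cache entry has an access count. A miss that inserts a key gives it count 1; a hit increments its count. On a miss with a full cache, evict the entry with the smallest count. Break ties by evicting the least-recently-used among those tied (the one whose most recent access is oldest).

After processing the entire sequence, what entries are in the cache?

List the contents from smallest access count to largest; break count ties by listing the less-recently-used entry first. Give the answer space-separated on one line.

LFU simulation (capacity=2):
  1. access 28: MISS. Cache: [28(c=1)]
  2. access 84: MISS. Cache: [28(c=1) 84(c=1)]
  3. access 28: HIT, count now 2. Cache: [84(c=1) 28(c=2)]
  4. access 28: HIT, count now 3. Cache: [84(c=1) 28(c=3)]
  5. access 84: HIT, count now 2. Cache: [84(c=2) 28(c=3)]
  6. access 28: HIT, count now 4. Cache: [84(c=2) 28(c=4)]
  7. access 84: HIT, count now 3. Cache: [84(c=3) 28(c=4)]
  8. access 20: MISS, evict 84(c=3). Cache: [20(c=1) 28(c=4)]
  9. access 73: MISS, evict 20(c=1). Cache: [73(c=1) 28(c=4)]
  10. access 28: HIT, count now 5. Cache: [73(c=1) 28(c=5)]
  11. access 28: HIT, count now 6. Cache: [73(c=1) 28(c=6)]
  12. access 28: HIT, count now 7. Cache: [73(c=1) 28(c=7)]
  13. access 20: MISS, evict 73(c=1). Cache: [20(c=1) 28(c=7)]
  14. access 65: MISS, evict 20(c=1). Cache: [65(c=1) 28(c=7)]
  15. access 65: HIT, count now 2. Cache: [65(c=2) 28(c=7)]
  16. access 28: HIT, count now 8. Cache: [65(c=2) 28(c=8)]
  17. access 65: HIT, count now 3. Cache: [65(c=3) 28(c=8)]
  18. access 84: MISS, evict 65(c=3). Cache: [84(c=1) 28(c=8)]
  19. access 65: MISS, evict 84(c=1). Cache: [65(c=1) 28(c=8)]
  20. access 65: HIT, count now 2. Cache: [65(c=2) 28(c=8)]
  21. access 65: HIT, count now 3. Cache: [65(c=3) 28(c=8)]
  22. access 20: MISS, evict 65(c=3). Cache: [20(c=1) 28(c=8)]
  23. access 65: MISS, evict 20(c=1). Cache: [65(c=1) 28(c=8)]
  24. access 20: MISS, evict 65(c=1). Cache: [20(c=1) 28(c=8)]
  25. access 20: HIT, count now 2. Cache: [20(c=2) 28(c=8)]
  26. access 28: HIT, count now 9. Cache: [20(c=2) 28(c=9)]
  27. access 84: MISS, evict 20(c=2). Cache: [84(c=1) 28(c=9)]
  28. access 65: MISS, evict 84(c=1). Cache: [65(c=1) 28(c=9)]
  29. access 84: MISS, evict 65(c=1). Cache: [84(c=1) 28(c=9)]
  30. access 65: MISS, evict 84(c=1). Cache: [65(c=1) 28(c=9)]
  31. access 28: HIT, count now 10. Cache: [65(c=1) 28(c=10)]
  32. access 84: MISS, evict 65(c=1). Cache: [84(c=1) 28(c=10)]
  33. access 65: MISS, evict 84(c=1). Cache: [65(c=1) 28(c=10)]
  34. access 65: HIT, count now 2. Cache: [65(c=2) 28(c=10)]
  35. access 65: HIT, count now 3. Cache: [65(c=3) 28(c=10)]
  36. access 65: HIT, count now 4. Cache: [65(c=4) 28(c=10)]
Total: 19 hits, 17 misses, 15 evictions

Answer: 65 28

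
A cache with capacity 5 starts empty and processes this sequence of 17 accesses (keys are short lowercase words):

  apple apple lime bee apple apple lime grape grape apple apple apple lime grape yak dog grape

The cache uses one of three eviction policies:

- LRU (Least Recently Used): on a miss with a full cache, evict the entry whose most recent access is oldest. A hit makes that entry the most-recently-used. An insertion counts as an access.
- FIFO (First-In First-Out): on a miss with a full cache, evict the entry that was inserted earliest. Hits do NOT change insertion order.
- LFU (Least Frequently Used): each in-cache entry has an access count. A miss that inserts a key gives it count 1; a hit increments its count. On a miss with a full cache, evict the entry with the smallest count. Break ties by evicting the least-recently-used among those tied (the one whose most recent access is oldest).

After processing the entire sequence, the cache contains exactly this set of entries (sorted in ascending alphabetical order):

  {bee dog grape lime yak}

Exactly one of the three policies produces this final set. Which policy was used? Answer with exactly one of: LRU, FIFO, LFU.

Answer: FIFO

Derivation:
Simulating under each policy and comparing final sets:
  LRU: final set = {apple dog grape lime yak} -> differs
  FIFO: final set = {bee dog grape lime yak} -> MATCHES target
  LFU: final set = {apple dog grape lime yak} -> differs
Only FIFO produces the target set.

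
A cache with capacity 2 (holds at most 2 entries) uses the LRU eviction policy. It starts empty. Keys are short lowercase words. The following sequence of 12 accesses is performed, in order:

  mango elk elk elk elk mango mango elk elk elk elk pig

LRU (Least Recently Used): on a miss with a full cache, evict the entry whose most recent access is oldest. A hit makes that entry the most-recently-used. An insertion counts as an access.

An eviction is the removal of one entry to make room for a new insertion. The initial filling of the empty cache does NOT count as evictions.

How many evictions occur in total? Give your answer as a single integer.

LRU simulation (capacity=2):
  1. access mango: MISS. Cache (LRU->MRU): [mango]
  2. access elk: MISS. Cache (LRU->MRU): [mango elk]
  3. access elk: HIT. Cache (LRU->MRU): [mango elk]
  4. access elk: HIT. Cache (LRU->MRU): [mango elk]
  5. access elk: HIT. Cache (LRU->MRU): [mango elk]
  6. access mango: HIT. Cache (LRU->MRU): [elk mango]
  7. access mango: HIT. Cache (LRU->MRU): [elk mango]
  8. access elk: HIT. Cache (LRU->MRU): [mango elk]
  9. access elk: HIT. Cache (LRU->MRU): [mango elk]
  10. access elk: HIT. Cache (LRU->MRU): [mango elk]
  11. access elk: HIT. Cache (LRU->MRU): [mango elk]
  12. access pig: MISS, evict mango. Cache (LRU->MRU): [elk pig]
Total: 9 hits, 3 misses, 1 evictions

Answer: 1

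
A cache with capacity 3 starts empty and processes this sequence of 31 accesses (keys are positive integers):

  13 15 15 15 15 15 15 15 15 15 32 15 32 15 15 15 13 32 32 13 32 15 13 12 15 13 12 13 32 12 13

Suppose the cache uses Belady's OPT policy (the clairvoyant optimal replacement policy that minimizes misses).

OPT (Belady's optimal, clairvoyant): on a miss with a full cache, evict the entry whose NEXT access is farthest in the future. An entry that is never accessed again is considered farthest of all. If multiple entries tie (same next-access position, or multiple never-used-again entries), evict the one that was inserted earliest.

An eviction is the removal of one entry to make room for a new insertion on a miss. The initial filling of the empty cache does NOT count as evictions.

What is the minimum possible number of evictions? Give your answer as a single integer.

OPT (Belady) simulation (capacity=3):
  1. access 13: MISS. Cache: [13]
  2. access 15: MISS. Cache: [13 15]
  3. access 15: HIT. Next use of 15: step 4. Cache: [13 15]
  4. access 15: HIT. Next use of 15: step 5. Cache: [13 15]
  5. access 15: HIT. Next use of 15: step 6. Cache: [13 15]
  6. access 15: HIT. Next use of 15: step 7. Cache: [13 15]
  7. access 15: HIT. Next use of 15: step 8. Cache: [13 15]
  8. access 15: HIT. Next use of 15: step 9. Cache: [13 15]
  9. access 15: HIT. Next use of 15: step 10. Cache: [13 15]
  10. access 15: HIT. Next use of 15: step 12. Cache: [13 15]
  11. access 32: MISS. Cache: [13 15 32]
  12. access 15: HIT. Next use of 15: step 14. Cache: [13 15 32]
  13. access 32: HIT. Next use of 32: step 18. Cache: [13 15 32]
  14. access 15: HIT. Next use of 15: step 15. Cache: [13 15 32]
  15. access 15: HIT. Next use of 15: step 16. Cache: [13 15 32]
  16. access 15: HIT. Next use of 15: step 22. Cache: [13 15 32]
  17. access 13: HIT. Next use of 13: step 20. Cache: [13 15 32]
  18. access 32: HIT. Next use of 32: step 19. Cache: [13 15 32]
  19. access 32: HIT. Next use of 32: step 21. Cache: [13 15 32]
  20. access 13: HIT. Next use of 13: step 23. Cache: [13 15 32]
  21. access 32: HIT. Next use of 32: step 29. Cache: [13 15 32]
  22. access 15: HIT. Next use of 15: step 25. Cache: [13 15 32]
  23. access 13: HIT. Next use of 13: step 26. Cache: [13 15 32]
  24. access 12: MISS, evict 32 (next use: step 29). Cache: [13 15 12]
  25. access 15: HIT. Next use of 15: never. Cache: [13 15 12]
  26. access 13: HIT. Next use of 13: step 28. Cache: [13 15 12]
  27. access 12: HIT. Next use of 12: step 30. Cache: [13 15 12]
  28. access 13: HIT. Next use of 13: step 31. Cache: [13 15 12]
  29. access 32: MISS, evict 15 (next use: never). Cache: [13 12 32]
  30. access 12: HIT. Next use of 12: never. Cache: [13 12 32]
  31. access 13: HIT. Next use of 13: never. Cache: [13 12 32]
Total: 26 hits, 5 misses, 2 evictions

Answer: 2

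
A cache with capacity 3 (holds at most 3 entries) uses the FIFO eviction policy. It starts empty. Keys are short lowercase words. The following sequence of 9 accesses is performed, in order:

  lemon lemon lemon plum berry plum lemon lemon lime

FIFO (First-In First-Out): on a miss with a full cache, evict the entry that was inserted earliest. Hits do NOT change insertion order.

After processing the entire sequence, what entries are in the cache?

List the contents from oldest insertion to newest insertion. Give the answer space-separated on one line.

Answer: plum berry lime

Derivation:
FIFO simulation (capacity=3):
  1. access lemon: MISS. Cache (old->new): [lemon]
  2. access lemon: HIT. Cache (old->new): [lemon]
  3. access lemon: HIT. Cache (old->new): [lemon]
  4. access plum: MISS. Cache (old->new): [lemon plum]
  5. access berry: MISS. Cache (old->new): [lemon plum berry]
  6. access plum: HIT. Cache (old->new): [lemon plum berry]
  7. access lemon: HIT. Cache (old->new): [lemon plum berry]
  8. access lemon: HIT. Cache (old->new): [lemon plum berry]
  9. access lime: MISS, evict lemon. Cache (old->new): [plum berry lime]
Total: 5 hits, 4 misses, 1 evictions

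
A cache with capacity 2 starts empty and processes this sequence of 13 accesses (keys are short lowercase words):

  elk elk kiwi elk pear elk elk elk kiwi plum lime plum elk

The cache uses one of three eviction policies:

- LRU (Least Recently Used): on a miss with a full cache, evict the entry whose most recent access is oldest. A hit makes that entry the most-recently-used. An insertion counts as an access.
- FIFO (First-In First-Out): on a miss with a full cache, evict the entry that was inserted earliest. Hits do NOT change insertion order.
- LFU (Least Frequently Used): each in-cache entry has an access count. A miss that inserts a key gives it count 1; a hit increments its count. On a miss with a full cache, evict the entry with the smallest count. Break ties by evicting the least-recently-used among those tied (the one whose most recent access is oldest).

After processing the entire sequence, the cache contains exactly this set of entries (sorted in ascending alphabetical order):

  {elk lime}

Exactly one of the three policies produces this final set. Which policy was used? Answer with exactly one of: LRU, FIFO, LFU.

Simulating under each policy and comparing final sets:
  LRU: final set = {elk plum} -> differs
  FIFO: final set = {elk lime} -> MATCHES target
  LFU: final set = {elk plum} -> differs
Only FIFO produces the target set.

Answer: FIFO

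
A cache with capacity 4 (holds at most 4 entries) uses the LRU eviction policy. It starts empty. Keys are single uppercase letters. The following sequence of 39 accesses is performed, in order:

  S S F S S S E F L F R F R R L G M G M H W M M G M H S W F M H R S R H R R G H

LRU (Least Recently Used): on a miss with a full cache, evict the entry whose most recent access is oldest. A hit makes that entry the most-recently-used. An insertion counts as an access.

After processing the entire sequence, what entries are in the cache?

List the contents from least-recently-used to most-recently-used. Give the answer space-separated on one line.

LRU simulation (capacity=4):
  1. access S: MISS. Cache (LRU->MRU): [S]
  2. access S: HIT. Cache (LRU->MRU): [S]
  3. access F: MISS. Cache (LRU->MRU): [S F]
  4. access S: HIT. Cache (LRU->MRU): [F S]
  5. access S: HIT. Cache (LRU->MRU): [F S]
  6. access S: HIT. Cache (LRU->MRU): [F S]
  7. access E: MISS. Cache (LRU->MRU): [F S E]
  8. access F: HIT. Cache (LRU->MRU): [S E F]
  9. access L: MISS. Cache (LRU->MRU): [S E F L]
  10. access F: HIT. Cache (LRU->MRU): [S E L F]
  11. access R: MISS, evict S. Cache (LRU->MRU): [E L F R]
  12. access F: HIT. Cache (LRU->MRU): [E L R F]
  13. access R: HIT. Cache (LRU->MRU): [E L F R]
  14. access R: HIT. Cache (LRU->MRU): [E L F R]
  15. access L: HIT. Cache (LRU->MRU): [E F R L]
  16. access G: MISS, evict E. Cache (LRU->MRU): [F R L G]
  17. access M: MISS, evict F. Cache (LRU->MRU): [R L G M]
  18. access G: HIT. Cache (LRU->MRU): [R L M G]
  19. access M: HIT. Cache (LRU->MRU): [R L G M]
  20. access H: MISS, evict R. Cache (LRU->MRU): [L G M H]
  21. access W: MISS, evict L. Cache (LRU->MRU): [G M H W]
  22. access M: HIT. Cache (LRU->MRU): [G H W M]
  23. access M: HIT. Cache (LRU->MRU): [G H W M]
  24. access G: HIT. Cache (LRU->MRU): [H W M G]
  25. access M: HIT. Cache (LRU->MRU): [H W G M]
  26. access H: HIT. Cache (LRU->MRU): [W G M H]
  27. access S: MISS, evict W. Cache (LRU->MRU): [G M H S]
  28. access W: MISS, evict G. Cache (LRU->MRU): [M H S W]
  29. access F: MISS, evict M. Cache (LRU->MRU): [H S W F]
  30. access M: MISS, evict H. Cache (LRU->MRU): [S W F M]
  31. access H: MISS, evict S. Cache (LRU->MRU): [W F M H]
  32. access R: MISS, evict W. Cache (LRU->MRU): [F M H R]
  33. access S: MISS, evict F. Cache (LRU->MRU): [M H R S]
  34. access R: HIT. Cache (LRU->MRU): [M H S R]
  35. access H: HIT. Cache (LRU->MRU): [M S R H]
  36. access R: HIT. Cache (LRU->MRU): [M S H R]
  37. access R: HIT. Cache (LRU->MRU): [M S H R]
  38. access G: MISS, evict M. Cache (LRU->MRU): [S H R G]
  39. access H: HIT. Cache (LRU->MRU): [S R G H]
Total: 22 hits, 17 misses, 13 evictions

Answer: S R G H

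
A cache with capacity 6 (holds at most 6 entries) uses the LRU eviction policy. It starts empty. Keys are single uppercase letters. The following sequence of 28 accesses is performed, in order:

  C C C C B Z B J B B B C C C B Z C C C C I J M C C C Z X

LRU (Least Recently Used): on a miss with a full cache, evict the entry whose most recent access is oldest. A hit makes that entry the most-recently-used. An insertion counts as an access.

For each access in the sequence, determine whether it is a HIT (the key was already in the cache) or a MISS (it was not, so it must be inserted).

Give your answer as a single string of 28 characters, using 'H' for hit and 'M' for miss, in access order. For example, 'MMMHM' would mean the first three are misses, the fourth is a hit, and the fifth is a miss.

Answer: MHHHMMHMHHHHHHHHHHHHMHMHHHHM

Derivation:
LRU simulation (capacity=6):
  1. access C: MISS. Cache (LRU->MRU): [C]
  2. access C: HIT. Cache (LRU->MRU): [C]
  3. access C: HIT. Cache (LRU->MRU): [C]
  4. access C: HIT. Cache (LRU->MRU): [C]
  5. access B: MISS. Cache (LRU->MRU): [C B]
  6. access Z: MISS. Cache (LRU->MRU): [C B Z]
  7. access B: HIT. Cache (LRU->MRU): [C Z B]
  8. access J: MISS. Cache (LRU->MRU): [C Z B J]
  9. access B: HIT. Cache (LRU->MRU): [C Z J B]
  10. access B: HIT. Cache (LRU->MRU): [C Z J B]
  11. access B: HIT. Cache (LRU->MRU): [C Z J B]
  12. access C: HIT. Cache (LRU->MRU): [Z J B C]
  13. access C: HIT. Cache (LRU->MRU): [Z J B C]
  14. access C: HIT. Cache (LRU->MRU): [Z J B C]
  15. access B: HIT. Cache (LRU->MRU): [Z J C B]
  16. access Z: HIT. Cache (LRU->MRU): [J C B Z]
  17. access C: HIT. Cache (LRU->MRU): [J B Z C]
  18. access C: HIT. Cache (LRU->MRU): [J B Z C]
  19. access C: HIT. Cache (LRU->MRU): [J B Z C]
  20. access C: HIT. Cache (LRU->MRU): [J B Z C]
  21. access I: MISS. Cache (LRU->MRU): [J B Z C I]
  22. access J: HIT. Cache (LRU->MRU): [B Z C I J]
  23. access M: MISS. Cache (LRU->MRU): [B Z C I J M]
  24. access C: HIT. Cache (LRU->MRU): [B Z I J M C]
  25. access C: HIT. Cache (LRU->MRU): [B Z I J M C]
  26. access C: HIT. Cache (LRU->MRU): [B Z I J M C]
  27. access Z: HIT. Cache (LRU->MRU): [B I J M C Z]
  28. access X: MISS, evict B. Cache (LRU->MRU): [I J M C Z X]
Total: 21 hits, 7 misses, 1 evictions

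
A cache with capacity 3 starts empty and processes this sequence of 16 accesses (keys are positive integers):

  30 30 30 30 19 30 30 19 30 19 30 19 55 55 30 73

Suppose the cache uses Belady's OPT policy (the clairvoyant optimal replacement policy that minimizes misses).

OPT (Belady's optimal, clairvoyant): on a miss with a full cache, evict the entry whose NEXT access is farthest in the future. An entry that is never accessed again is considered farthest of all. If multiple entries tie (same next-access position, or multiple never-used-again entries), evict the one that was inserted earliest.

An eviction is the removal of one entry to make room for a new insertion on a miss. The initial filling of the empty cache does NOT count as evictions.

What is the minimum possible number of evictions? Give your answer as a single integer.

Answer: 1

Derivation:
OPT (Belady) simulation (capacity=3):
  1. access 30: MISS. Cache: [30]
  2. access 30: HIT. Next use of 30: step 3. Cache: [30]
  3. access 30: HIT. Next use of 30: step 4. Cache: [30]
  4. access 30: HIT. Next use of 30: step 6. Cache: [30]
  5. access 19: MISS. Cache: [30 19]
  6. access 30: HIT. Next use of 30: step 7. Cache: [30 19]
  7. access 30: HIT. Next use of 30: step 9. Cache: [30 19]
  8. access 19: HIT. Next use of 19: step 10. Cache: [30 19]
  9. access 30: HIT. Next use of 30: step 11. Cache: [30 19]
  10. access 19: HIT. Next use of 19: step 12. Cache: [30 19]
  11. access 30: HIT. Next use of 30: step 15. Cache: [30 19]
  12. access 19: HIT. Next use of 19: never. Cache: [30 19]
  13. access 55: MISS. Cache: [30 19 55]
  14. access 55: HIT. Next use of 55: never. Cache: [30 19 55]
  15. access 30: HIT. Next use of 30: never. Cache: [30 19 55]
  16. access 73: MISS, evict 30 (next use: never). Cache: [19 55 73]
Total: 12 hits, 4 misses, 1 evictions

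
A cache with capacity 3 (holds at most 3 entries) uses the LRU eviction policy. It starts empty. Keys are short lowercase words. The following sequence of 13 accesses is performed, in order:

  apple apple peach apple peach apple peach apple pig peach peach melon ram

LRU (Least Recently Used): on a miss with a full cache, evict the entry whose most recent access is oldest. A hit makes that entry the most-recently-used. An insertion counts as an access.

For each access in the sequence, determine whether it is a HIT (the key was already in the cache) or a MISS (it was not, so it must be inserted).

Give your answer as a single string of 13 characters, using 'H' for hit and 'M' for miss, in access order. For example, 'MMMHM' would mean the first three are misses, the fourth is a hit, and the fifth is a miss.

LRU simulation (capacity=3):
  1. access apple: MISS. Cache (LRU->MRU): [apple]
  2. access apple: HIT. Cache (LRU->MRU): [apple]
  3. access peach: MISS. Cache (LRU->MRU): [apple peach]
  4. access apple: HIT. Cache (LRU->MRU): [peach apple]
  5. access peach: HIT. Cache (LRU->MRU): [apple peach]
  6. access apple: HIT. Cache (LRU->MRU): [peach apple]
  7. access peach: HIT. Cache (LRU->MRU): [apple peach]
  8. access apple: HIT. Cache (LRU->MRU): [peach apple]
  9. access pig: MISS. Cache (LRU->MRU): [peach apple pig]
  10. access peach: HIT. Cache (LRU->MRU): [apple pig peach]
  11. access peach: HIT. Cache (LRU->MRU): [apple pig peach]
  12. access melon: MISS, evict apple. Cache (LRU->MRU): [pig peach melon]
  13. access ram: MISS, evict pig. Cache (LRU->MRU): [peach melon ram]
Total: 8 hits, 5 misses, 2 evictions

Answer: MHMHHHHHMHHMM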